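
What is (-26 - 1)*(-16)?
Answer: 432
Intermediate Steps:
(-26 - 1)*(-16) = -27*(-16) = 432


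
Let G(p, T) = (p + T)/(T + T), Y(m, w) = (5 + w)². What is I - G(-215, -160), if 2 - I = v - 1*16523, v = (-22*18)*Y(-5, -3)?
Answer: 1158901/64 ≈ 18108.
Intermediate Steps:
G(p, T) = (T + p)/(2*T) (G(p, T) = (T + p)/((2*T)) = (T + p)*(1/(2*T)) = (T + p)/(2*T))
v = -1584 (v = (-22*18)*(5 - 3)² = -396*2² = -396*4 = -1584)
I = 18109 (I = 2 - (-1584 - 1*16523) = 2 - (-1584 - 16523) = 2 - 1*(-18107) = 2 + 18107 = 18109)
I - G(-215, -160) = 18109 - (-160 - 215)/(2*(-160)) = 18109 - (-1)*(-375)/(2*160) = 18109 - 1*75/64 = 18109 - 75/64 = 1158901/64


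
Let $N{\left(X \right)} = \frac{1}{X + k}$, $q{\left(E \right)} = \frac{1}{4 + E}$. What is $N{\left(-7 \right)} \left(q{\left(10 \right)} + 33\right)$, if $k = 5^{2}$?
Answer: $\frac{463}{252} \approx 1.8373$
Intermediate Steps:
$k = 25$
$N{\left(X \right)} = \frac{1}{25 + X}$ ($N{\left(X \right)} = \frac{1}{X + 25} = \frac{1}{25 + X}$)
$N{\left(-7 \right)} \left(q{\left(10 \right)} + 33\right) = \frac{\frac{1}{4 + 10} + 33}{25 - 7} = \frac{\frac{1}{14} + 33}{18} = \frac{1}{18} \cdot \frac{463}{14} = \frac{463}{252}$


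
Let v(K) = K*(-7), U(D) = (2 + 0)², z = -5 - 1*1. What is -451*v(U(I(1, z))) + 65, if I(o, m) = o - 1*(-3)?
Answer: 12693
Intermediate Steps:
z = -6 (z = -5 - 1 = -6)
I(o, m) = 3 + o (I(o, m) = o + 3 = 3 + o)
U(D) = 4 (U(D) = 2² = 4)
v(K) = -7*K
-451*v(U(I(1, z))) + 65 = -(-3157)*4 + 65 = -451*(-28) + 65 = 12628 + 65 = 12693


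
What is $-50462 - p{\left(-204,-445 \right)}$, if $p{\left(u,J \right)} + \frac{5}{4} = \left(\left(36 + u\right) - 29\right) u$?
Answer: $- \frac{362595}{4} \approx -90649.0$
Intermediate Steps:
$p{\left(u,J \right)} = - \frac{5}{4} + u \left(7 + u\right)$ ($p{\left(u,J \right)} = - \frac{5}{4} + \left(\left(36 + u\right) - 29\right) u = - \frac{5}{4} + \left(7 + u\right) u = - \frac{5}{4} + u \left(7 + u\right)$)
$-50462 - p{\left(-204,-445 \right)} = -50462 - \left(- \frac{5}{4} + \left(-204\right)^{2} + 7 \left(-204\right)\right) = -50462 - \left(- \frac{5}{4} + 41616 - 1428\right) = -50462 - \frac{160747}{4} = - \frac{362595}{4}$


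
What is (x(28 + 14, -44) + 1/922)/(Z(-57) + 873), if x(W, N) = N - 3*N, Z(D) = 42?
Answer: 81137/843630 ≈ 0.096176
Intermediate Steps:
x(W, N) = -2*N
(x(28 + 14, -44) + 1/922)/(Z(-57) + 873) = (-2*(-44) + 1/922)/(42 + 873) = (88 + 1/922)/915 = (81137/922)*(1/915) = 81137/843630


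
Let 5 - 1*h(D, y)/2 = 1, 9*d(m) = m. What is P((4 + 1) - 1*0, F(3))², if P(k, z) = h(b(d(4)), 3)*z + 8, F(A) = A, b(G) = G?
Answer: 1024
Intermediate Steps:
d(m) = m/9
h(D, y) = 8 (h(D, y) = 10 - 2*1 = 10 - 2 = 8)
P(k, z) = 8 + 8*z (P(k, z) = 8*z + 8 = 8 + 8*z)
P((4 + 1) - 1*0, F(3))² = (8 + 8*3)² = (8 + 24)² = 32² = 1024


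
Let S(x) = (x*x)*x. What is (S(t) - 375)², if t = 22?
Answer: 105534529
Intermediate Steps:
S(x) = x³ (S(x) = x²*x = x³)
(S(t) - 375)² = (22³ - 375)² = (10648 - 375)² = 10273² = 105534529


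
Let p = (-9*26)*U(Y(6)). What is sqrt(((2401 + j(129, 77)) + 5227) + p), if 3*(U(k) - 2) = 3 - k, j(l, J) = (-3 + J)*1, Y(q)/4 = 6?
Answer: 2*sqrt(2218) ≈ 94.191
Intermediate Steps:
Y(q) = 24 (Y(q) = 4*6 = 24)
j(l, J) = -3 + J
U(k) = 3 - k/3 (U(k) = 2 + (3 - k)/3 = 2 + (1 - k/3) = 3 - k/3)
p = 1170 (p = (-9*26)*(3 - 1/3*24) = -234*(3 - 8) = -234*(-5) = 1170)
sqrt(((2401 + j(129, 77)) + 5227) + p) = sqrt(((2401 + (-3 + 77)) + 5227) + 1170) = sqrt(((2401 + 74) + 5227) + 1170) = sqrt((2475 + 5227) + 1170) = sqrt(7702 + 1170) = sqrt(8872) = 2*sqrt(2218)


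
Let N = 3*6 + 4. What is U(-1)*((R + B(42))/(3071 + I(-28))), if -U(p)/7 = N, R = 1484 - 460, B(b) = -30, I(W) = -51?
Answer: -38269/755 ≈ -50.687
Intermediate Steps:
N = 22 (N = 18 + 4 = 22)
R = 1024
U(p) = -154 (U(p) = -7*22 = -154)
U(-1)*((R + B(42))/(3071 + I(-28))) = -154*(1024 - 30)/(3071 - 51) = -153076/3020 = -154*497/1510 = -38269/755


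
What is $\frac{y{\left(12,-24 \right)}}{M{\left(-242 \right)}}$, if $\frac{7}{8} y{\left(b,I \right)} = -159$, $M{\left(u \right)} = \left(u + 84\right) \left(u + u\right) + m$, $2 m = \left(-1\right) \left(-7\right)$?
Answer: $- \frac{2544}{1070657} \approx -0.0023761$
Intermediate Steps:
$m = \frac{7}{2}$ ($m = \frac{\left(-1\right) \left(-7\right)}{2} = \frac{1}{2} \cdot 7 = \frac{7}{2} \approx 3.5$)
$M{\left(u \right)} = \frac{7}{2} + 2 u \left(84 + u\right)$ ($M{\left(u \right)} = \left(u + 84\right) \left(u + u\right) + \frac{7}{2} = \left(84 + u\right) 2 u + \frac{7}{2} = 2 u \left(84 + u\right) + \frac{7}{2} = \frac{7}{2} + 2 u \left(84 + u\right)$)
$y{\left(b,I \right)} = - \frac{1272}{7}$ ($y{\left(b,I \right)} = \frac{8}{7} \left(-159\right) = - \frac{1272}{7}$)
$\frac{y{\left(12,-24 \right)}}{M{\left(-242 \right)}} = - \frac{1272}{7 \left(\frac{7}{2} + 2 \left(-242\right)^{2} + 168 \left(-242\right)\right)} = - \frac{1272}{7 \left(\frac{7}{2} + 2 \cdot 58564 - 40656\right)} = - \frac{1272}{7 \left(\frac{7}{2} + 117128 - 40656\right)} = - \frac{1272}{7 \cdot \frac{152951}{2}} = \left(- \frac{1272}{7}\right) \frac{2}{152951} = - \frac{2544}{1070657}$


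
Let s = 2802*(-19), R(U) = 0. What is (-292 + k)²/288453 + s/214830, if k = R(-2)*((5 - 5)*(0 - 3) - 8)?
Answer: 14952547/312971505 ≈ 0.047776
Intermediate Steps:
s = -53238
k = 0 (k = 0*((5 - 5)*(0 - 3) - 8) = 0*(0*(-3) - 8) = 0*(0 - 8) = 0*(-8) = 0)
(-292 + k)²/288453 + s/214830 = (-292 + 0)²/288453 - 53238/214830 = (-292)²*(1/288453) - 53238*1/214830 = 85264*(1/288453) - 8873/35805 = 85264/288453 - 8873/35805 = 14952547/312971505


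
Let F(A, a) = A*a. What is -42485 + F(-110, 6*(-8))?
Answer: -37205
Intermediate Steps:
-42485 + F(-110, 6*(-8)) = -42485 - 660*(-8) = -42485 - 110*(-48) = -42485 + 5280 = -37205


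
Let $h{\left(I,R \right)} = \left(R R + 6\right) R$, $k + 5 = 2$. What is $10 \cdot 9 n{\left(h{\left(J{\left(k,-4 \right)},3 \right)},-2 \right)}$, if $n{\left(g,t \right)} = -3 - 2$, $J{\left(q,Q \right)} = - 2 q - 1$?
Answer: $-450$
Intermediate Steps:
$k = -3$ ($k = -5 + 2 = -3$)
$J{\left(q,Q \right)} = -1 - 2 q$
$h{\left(I,R \right)} = R \left(6 + R^{2}\right)$ ($h{\left(I,R \right)} = \left(R^{2} + 6\right) R = \left(6 + R^{2}\right) R = R \left(6 + R^{2}\right)$)
$n{\left(g,t \right)} = -5$ ($n{\left(g,t \right)} = -3 - 2 = -5$)
$10 \cdot 9 n{\left(h{\left(J{\left(k,-4 \right)},3 \right)},-2 \right)} = 10 \cdot 9 \left(-5\right) = 90 \left(-5\right) = -450$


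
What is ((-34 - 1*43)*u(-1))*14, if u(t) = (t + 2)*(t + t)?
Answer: 2156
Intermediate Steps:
u(t) = 2*t*(2 + t) (u(t) = (2 + t)*(2*t) = 2*t*(2 + t))
((-34 - 1*43)*u(-1))*14 = ((-34 - 1*43)*(2*(-1)*(2 - 1)))*14 = ((-34 - 43)*(2*(-1)*1))*14 = -77*(-2)*14 = 154*14 = 2156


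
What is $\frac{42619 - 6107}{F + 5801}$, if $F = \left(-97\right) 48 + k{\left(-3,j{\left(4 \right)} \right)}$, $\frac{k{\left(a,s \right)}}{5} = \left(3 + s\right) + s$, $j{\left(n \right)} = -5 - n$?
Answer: $\frac{18256}{535} \approx 34.123$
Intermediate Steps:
$k{\left(a,s \right)} = 15 + 10 s$ ($k{\left(a,s \right)} = 5 \left(\left(3 + s\right) + s\right) = 5 \left(3 + 2 s\right) = 15 + 10 s$)
$F = -4731$ ($F = \left(-97\right) 48 + \left(15 + 10 \left(-5 - 4\right)\right) = -4656 + \left(15 + 10 \left(-5 - 4\right)\right) = -4656 + \left(15 + 10 \left(-9\right)\right) = -4656 + \left(15 - 90\right) = -4656 - 75 = -4731$)
$\frac{42619 - 6107}{F + 5801} = \frac{42619 - 6107}{-4731 + 5801} = \frac{36512}{1070} = 36512 \cdot \frac{1}{1070} = \frac{18256}{535}$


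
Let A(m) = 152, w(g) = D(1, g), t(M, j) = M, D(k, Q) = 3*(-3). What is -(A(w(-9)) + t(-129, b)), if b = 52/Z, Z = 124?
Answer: -23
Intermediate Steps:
D(k, Q) = -9
b = 13/31 (b = 52/124 = 52*(1/124) = 13/31 ≈ 0.41935)
w(g) = -9
-(A(w(-9)) + t(-129, b)) = -(152 - 129) = -1*23 = -23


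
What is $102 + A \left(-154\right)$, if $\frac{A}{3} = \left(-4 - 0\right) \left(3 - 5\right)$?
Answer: $-3594$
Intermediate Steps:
$A = 24$ ($A = 3 \left(-4 - 0\right) \left(3 - 5\right) = 3 \left(-4 + 0\right) \left(-2\right) = 3 \left(\left(-4\right) \left(-2\right)\right) = 3 \cdot 8 = 24$)
$102 + A \left(-154\right) = 102 + 24 \left(-154\right) = 102 - 3696 = -3594$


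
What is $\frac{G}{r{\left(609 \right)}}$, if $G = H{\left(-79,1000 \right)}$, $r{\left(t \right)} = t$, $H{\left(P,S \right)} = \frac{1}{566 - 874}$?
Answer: $- \frac{1}{187572} \approx -5.3313 \cdot 10^{-6}$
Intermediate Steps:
$H{\left(P,S \right)} = - \frac{1}{308}$ ($H{\left(P,S \right)} = \frac{1}{-308} = - \frac{1}{308}$)
$G = - \frac{1}{308} \approx -0.0032468$
$\frac{G}{r{\left(609 \right)}} = - \frac{1}{308 \cdot 609} = \left(- \frac{1}{308}\right) \frac{1}{609} = - \frac{1}{187572}$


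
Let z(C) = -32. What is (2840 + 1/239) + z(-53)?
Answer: 671113/239 ≈ 2808.0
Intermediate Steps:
(2840 + 1/239) + z(-53) = (2840 + 1/239) - 32 = 678761/239 - 32 = 671113/239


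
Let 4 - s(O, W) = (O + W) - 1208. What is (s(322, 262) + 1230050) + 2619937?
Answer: 3850615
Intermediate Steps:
s(O, W) = 1212 - O - W (s(O, W) = 4 - ((O + W) - 1208) = 4 - (-1208 + O + W) = 4 + (1208 - O - W) = 1212 - O - W)
(s(322, 262) + 1230050) + 2619937 = ((1212 - 1*322 - 1*262) + 1230050) + 2619937 = ((1212 - 322 - 262) + 1230050) + 2619937 = (628 + 1230050) + 2619937 = 1230678 + 2619937 = 3850615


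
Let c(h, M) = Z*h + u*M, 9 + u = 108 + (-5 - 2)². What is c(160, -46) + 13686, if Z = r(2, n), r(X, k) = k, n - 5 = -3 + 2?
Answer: 7518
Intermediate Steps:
n = 4 (n = 5 + (-3 + 2) = 5 - 1 = 4)
Z = 4
u = 148 (u = -9 + (108 + (-5 - 2)²) = -9 + (108 + (-7)²) = -9 + (108 + 49) = -9 + 157 = 148)
c(h, M) = 4*h + 148*M
c(160, -46) + 13686 = (4*160 + 148*(-46)) + 13686 = (640 - 6808) + 13686 = -6168 + 13686 = 7518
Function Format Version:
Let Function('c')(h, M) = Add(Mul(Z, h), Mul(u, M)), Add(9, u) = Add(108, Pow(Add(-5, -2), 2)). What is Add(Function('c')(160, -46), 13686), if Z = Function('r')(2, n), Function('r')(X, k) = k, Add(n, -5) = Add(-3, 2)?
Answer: 7518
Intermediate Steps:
n = 4 (n = Add(5, Add(-3, 2)) = Add(5, -1) = 4)
Z = 4
u = 148 (u = Add(-9, Add(108, Pow(Add(-5, -2), 2))) = Add(-9, Add(108, Pow(-7, 2))) = Add(-9, Add(108, 49)) = Add(-9, 157) = 148)
Function('c')(h, M) = Add(Mul(4, h), Mul(148, M))
Add(Function('c')(160, -46), 13686) = Add(Add(Mul(4, 160), Mul(148, -46)), 13686) = Add(Add(640, -6808), 13686) = Add(-6168, 13686) = 7518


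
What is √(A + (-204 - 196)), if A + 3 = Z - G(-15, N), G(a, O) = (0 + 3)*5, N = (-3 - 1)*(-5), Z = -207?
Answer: 25*I ≈ 25.0*I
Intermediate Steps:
N = 20 (N = -4*(-5) = 20)
G(a, O) = 15 (G(a, O) = 3*5 = 15)
A = -225 (A = -3 + (-207 - 1*15) = -3 + (-207 - 15) = -3 - 222 = -225)
√(A + (-204 - 196)) = √(-225 + (-204 - 196)) = √(-225 - 400) = √(-625) = 25*I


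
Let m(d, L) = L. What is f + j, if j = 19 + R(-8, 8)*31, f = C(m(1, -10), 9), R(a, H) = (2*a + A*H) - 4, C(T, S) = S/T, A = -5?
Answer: -18419/10 ≈ -1841.9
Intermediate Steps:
R(a, H) = -4 - 5*H + 2*a (R(a, H) = (2*a - 5*H) - 4 = (-5*H + 2*a) - 4 = -4 - 5*H + 2*a)
f = -9/10 (f = 9/(-10) = 9*(-⅒) = -9/10 ≈ -0.90000)
j = -1841 (j = 19 + (-4 - 5*8 + 2*(-8))*31 = 19 + (-4 - 40 - 16)*31 = 19 - 60*31 = 19 - 1860 = -1841)
f + j = -9/10 - 1841 = -18419/10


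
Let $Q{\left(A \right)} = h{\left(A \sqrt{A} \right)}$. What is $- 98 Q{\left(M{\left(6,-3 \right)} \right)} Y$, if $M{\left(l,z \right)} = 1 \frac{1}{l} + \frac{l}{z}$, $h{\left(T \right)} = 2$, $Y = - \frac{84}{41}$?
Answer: $\frac{16464}{41} \approx 401.56$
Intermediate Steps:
$Y = - \frac{84}{41}$ ($Y = \left(-84\right) \frac{1}{41} = - \frac{84}{41} \approx -2.0488$)
$M{\left(l,z \right)} = \frac{1}{l} + \frac{l}{z}$
$Q{\left(A \right)} = 2$
$- 98 Q{\left(M{\left(6,-3 \right)} \right)} Y = \left(-98\right) 2 \left(- \frac{84}{41}\right) = \left(-196\right) \left(- \frac{84}{41}\right) = \frac{16464}{41}$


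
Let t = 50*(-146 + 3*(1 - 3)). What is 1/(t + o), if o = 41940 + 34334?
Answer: 1/68674 ≈ 1.4562e-5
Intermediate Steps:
o = 76274
t = -7600 (t = 50*(-146 + 3*(-2)) = 50*(-146 - 6) = 50*(-152) = -7600)
1/(t + o) = 1/(-7600 + 76274) = 1/68674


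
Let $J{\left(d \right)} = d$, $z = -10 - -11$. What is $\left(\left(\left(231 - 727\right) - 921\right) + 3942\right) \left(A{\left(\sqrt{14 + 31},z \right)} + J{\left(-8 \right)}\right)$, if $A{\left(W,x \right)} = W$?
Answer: $-20200 + 7575 \sqrt{5} \approx -3261.8$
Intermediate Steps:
$z = 1$ ($z = -10 + 11 = 1$)
$\left(\left(\left(231 - 727\right) - 921\right) + 3942\right) \left(A{\left(\sqrt{14 + 31},z \right)} + J{\left(-8 \right)}\right) = \left(\left(\left(231 - 727\right) - 921\right) + 3942\right) \left(\sqrt{14 + 31} - 8\right) = \left(\left(-496 - 921\right) + 3942\right) \left(\sqrt{45} - 8\right) = \left(-1417 + 3942\right) \left(3 \sqrt{5} - 8\right) = 2525 \left(-8 + 3 \sqrt{5}\right) = -20200 + 7575 \sqrt{5}$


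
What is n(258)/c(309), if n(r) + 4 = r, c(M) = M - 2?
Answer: 254/307 ≈ 0.82736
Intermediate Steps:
c(M) = -2 + M
n(r) = -4 + r
n(258)/c(309) = (-4 + 258)/(-2 + 309) = 254/307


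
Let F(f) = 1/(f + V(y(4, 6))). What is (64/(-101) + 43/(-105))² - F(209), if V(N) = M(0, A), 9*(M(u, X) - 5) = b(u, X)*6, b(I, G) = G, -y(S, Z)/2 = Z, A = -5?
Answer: 77013062333/71078527800 ≈ 1.0835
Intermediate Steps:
y(S, Z) = -2*Z
M(u, X) = 5 + 2*X/3 (M(u, X) = 5 + (X*6)/9 = 5 + (6*X)/9 = 5 + 2*X/3)
V(N) = 5/3 (V(N) = 5 + (⅔)*(-5) = 5 - 10/3 = 5/3)
F(f) = 1/(5/3 + f) (F(f) = 1/(f + 5/3) = 1/(5/3 + f))
(64/(-101) + 43/(-105))² - F(209) = (64/(-101) + 43/(-105))² - 3/(5 + 3*209) = (64*(-1/101) + 43*(-1/105))² - 3/(5 + 627) = (-64/101 - 43/105)² - 3/632 = (-11063/10605)² - 3/632 = 122389969/112466025 - 1*3/632 = 122389969/112466025 - 3/632 = 77013062333/71078527800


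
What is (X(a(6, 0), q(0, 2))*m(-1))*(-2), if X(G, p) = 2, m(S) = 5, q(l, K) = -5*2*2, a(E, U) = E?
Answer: -20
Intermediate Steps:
q(l, K) = -20 (q(l, K) = -10*2 = -20)
(X(a(6, 0), q(0, 2))*m(-1))*(-2) = (2*5)*(-2) = 10*(-2) = -20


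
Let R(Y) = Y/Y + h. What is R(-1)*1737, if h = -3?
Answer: -3474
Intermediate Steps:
R(Y) = -2 (R(Y) = Y/Y - 3 = 1 - 3 = -2)
R(-1)*1737 = -2*1737 = -3474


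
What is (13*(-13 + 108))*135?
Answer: 166725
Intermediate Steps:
(13*(-13 + 108))*135 = (13*95)*135 = 1235*135 = 166725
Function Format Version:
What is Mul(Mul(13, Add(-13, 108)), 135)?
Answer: 166725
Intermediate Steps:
Mul(Mul(13, Add(-13, 108)), 135) = Mul(Mul(13, 95), 135) = Mul(1235, 135) = 166725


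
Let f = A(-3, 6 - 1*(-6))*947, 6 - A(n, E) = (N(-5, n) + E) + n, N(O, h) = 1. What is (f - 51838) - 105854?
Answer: -161480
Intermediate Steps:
A(n, E) = 5 - E - n (A(n, E) = 6 - ((1 + E) + n) = 6 - (1 + E + n) = 6 + (-1 - E - n) = 5 - E - n)
f = -3788 (f = (5 - (6 - 1*(-6)) - 1*(-3))*947 = (5 - (6 + 6) + 3)*947 = (5 - 1*12 + 3)*947 = (5 - 12 + 3)*947 = -4*947 = -3788)
(f - 51838) - 105854 = (-3788 - 51838) - 105854 = -55626 - 105854 = -161480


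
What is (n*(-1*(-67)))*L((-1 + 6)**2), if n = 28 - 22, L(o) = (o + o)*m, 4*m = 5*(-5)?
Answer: -125625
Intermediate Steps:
m = -25/4 (m = (5*(-5))/4 = (1/4)*(-25) = -25/4 ≈ -6.2500)
L(o) = -25*o/2 (L(o) = (o + o)*(-25/4) = (2*o)*(-25/4) = -25*o/2)
n = 6
(n*(-1*(-67)))*L((-1 + 6)**2) = (6*(-1*(-67)))*(-25*(-1 + 6)**2/2) = (6*67)*(-25/2*5**2) = 402*(-25/2*25) = 402*(-625/2) = -125625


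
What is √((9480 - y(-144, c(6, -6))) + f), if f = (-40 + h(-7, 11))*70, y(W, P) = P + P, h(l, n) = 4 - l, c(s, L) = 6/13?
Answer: √1258894/13 ≈ 86.308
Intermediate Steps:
c(s, L) = 6/13 (c(s, L) = 6*(1/13) = 6/13)
y(W, P) = 2*P
f = -2030 (f = (-40 + (4 - 1*(-7)))*70 = (-40 + (4 + 7))*70 = (-40 + 11)*70 = -29*70 = -2030)
√((9480 - y(-144, c(6, -6))) + f) = √((9480 - 2*6/13) - 2030) = √((9480 - 1*12/13) - 2030) = √((9480 - 12/13) - 2030) = √(123228/13 - 2030) = √(96838/13) = √1258894/13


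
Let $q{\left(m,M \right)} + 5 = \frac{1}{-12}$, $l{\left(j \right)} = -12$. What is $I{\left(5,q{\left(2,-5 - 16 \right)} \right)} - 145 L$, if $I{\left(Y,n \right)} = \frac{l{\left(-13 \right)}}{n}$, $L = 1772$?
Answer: $- \frac{15673196}{61} \approx -2.5694 \cdot 10^{5}$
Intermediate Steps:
$q{\left(m,M \right)} = - \frac{61}{12}$ ($q{\left(m,M \right)} = -5 + \frac{1}{-12} = -5 - \frac{1}{12} = - \frac{61}{12}$)
$I{\left(Y,n \right)} = - \frac{12}{n}$
$I{\left(5,q{\left(2,-5 - 16 \right)} \right)} - 145 L = - \frac{12}{- \frac{61}{12}} - 145 \cdot 1772 = \left(-12\right) \left(- \frac{12}{61}\right) - 256940 = \frac{144}{61} - 256940 = - \frac{15673196}{61}$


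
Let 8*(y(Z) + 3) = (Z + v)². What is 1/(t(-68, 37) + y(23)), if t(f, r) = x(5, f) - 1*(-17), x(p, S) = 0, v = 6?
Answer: 8/953 ≈ 0.0083945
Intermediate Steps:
t(f, r) = 17 (t(f, r) = 0 - 1*(-17) = 0 + 17 = 17)
y(Z) = -3 + (6 + Z)²/8 (y(Z) = -3 + (Z + 6)²/8 = -3 + (6 + Z)²/8)
1/(t(-68, 37) + y(23)) = 1/(17 + (-3 + (6 + 23)²/8)) = 1/(17 + (-3 + (⅛)*29²)) = 1/(17 + (-3 + (⅛)*841)) = 1/(17 + (-3 + 841/8)) = 1/(17 + 817/8) = 1/(953/8) = 8/953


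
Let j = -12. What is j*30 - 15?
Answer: -375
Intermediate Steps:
j*30 - 15 = -12*30 - 15 = -360 - 15 = -375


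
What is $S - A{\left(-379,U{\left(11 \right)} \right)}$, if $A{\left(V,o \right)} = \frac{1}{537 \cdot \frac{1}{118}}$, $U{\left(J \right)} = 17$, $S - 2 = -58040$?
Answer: $- \frac{31166524}{537} \approx -58038.0$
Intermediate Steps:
$S = -58038$ ($S = 2 - 58040 = -58038$)
$A{\left(V,o \right)} = \frac{118}{537}$ ($A{\left(V,o \right)} = \frac{1}{537 \cdot \frac{1}{118}} = \frac{1}{\frac{537}{118}} = \frac{118}{537}$)
$S - A{\left(-379,U{\left(11 \right)} \right)} = -58038 - \frac{118}{537} = - \frac{31166524}{537}$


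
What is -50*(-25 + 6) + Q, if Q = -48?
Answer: 902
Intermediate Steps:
-50*(-25 + 6) + Q = -50*(-25 + 6) - 48 = -50*(-19) - 48 = 950 - 48 = 902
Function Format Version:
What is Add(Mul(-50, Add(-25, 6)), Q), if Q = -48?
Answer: 902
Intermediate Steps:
Add(Mul(-50, Add(-25, 6)), Q) = Add(Mul(-50, Add(-25, 6)), -48) = Add(Mul(-50, -19), -48) = Add(950, -48) = 902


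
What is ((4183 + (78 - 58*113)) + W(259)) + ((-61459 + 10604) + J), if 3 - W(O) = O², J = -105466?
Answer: -225692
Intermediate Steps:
W(O) = 3 - O²
((4183 + (78 - 58*113)) + W(259)) + ((-61459 + 10604) + J) = ((4183 + (78 - 58*113)) + (3 - 1*259²)) + ((-61459 + 10604) - 105466) = ((4183 + (78 - 6554)) + (3 - 1*67081)) + (-50855 - 105466) = ((4183 - 6476) + (3 - 67081)) - 156321 = (-2293 - 67078) - 156321 = -69371 - 156321 = -225692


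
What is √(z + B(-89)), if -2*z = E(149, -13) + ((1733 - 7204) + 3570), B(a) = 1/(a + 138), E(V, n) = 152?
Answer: √171406/14 ≈ 29.572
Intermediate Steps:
B(a) = 1/(138 + a)
z = 1749/2 (z = -(152 + ((1733 - 7204) + 3570))/2 = -(152 + (-5471 + 3570))/2 = -(152 - 1901)/2 = -½*(-1749) = 1749/2 ≈ 874.50)
√(z + B(-89)) = √(1749/2 + 1/(138 - 89)) = √(1749/2 + 1/49) = √(85703/98) = √171406/14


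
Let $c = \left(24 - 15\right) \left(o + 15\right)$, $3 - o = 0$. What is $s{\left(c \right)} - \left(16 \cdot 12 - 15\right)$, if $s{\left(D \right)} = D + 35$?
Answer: $20$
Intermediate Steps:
$o = 3$ ($o = 3 - 0 = 3 + 0 = 3$)
$c = 162$ ($c = \left(24 - 15\right) \left(3 + 15\right) = 9 \cdot 18 = 162$)
$s{\left(D \right)} = 35 + D$
$s{\left(c \right)} - \left(16 \cdot 12 - 15\right) = \left(35 + 162\right) - \left(16 \cdot 12 - 15\right) = 197 - \left(192 - 15\right) = 197 - 177 = 20$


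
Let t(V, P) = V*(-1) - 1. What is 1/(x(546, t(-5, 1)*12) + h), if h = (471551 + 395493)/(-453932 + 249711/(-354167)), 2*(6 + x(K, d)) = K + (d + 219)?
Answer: 29230542610/11650999883969 ≈ 0.0025088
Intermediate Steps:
t(V, P) = -1 - V (t(V, P) = -V - 1 = -1 - V)
x(K, d) = 207/2 + K/2 + d/2 (x(K, d) = -6 + (K + (d + 219))/2 = -6 + (K + (219 + d))/2 = -6 + (219 + K + d)/2 = -6 + (219/2 + K/2 + d/2) = 207/2 + K/2 + d/2)
h = -27916215668/14615271305 (h = 867044/(-453932 + 249711*(-1/354167)) = 867044/(-453932 - 22701/32197) = 867044/(-14615271305/32197) = 867044*(-32197/14615271305) = -27916215668/14615271305 ≈ -1.9101)
1/(x(546, t(-5, 1)*12) + h) = 1/((207/2 + (½)*546 + ((-1 - 1*(-5))*12)/2) - 27916215668/14615271305) = 1/((207/2 + 273 + ((-1 + 5)*12)/2) - 27916215668/14615271305) = 1/((207/2 + 273 + (4*12)/2) - 27916215668/14615271305) = 1/((207/2 + 273 + (½)*48) - 27916215668/14615271305) = 1/((207/2 + 273 + 24) - 27916215668/14615271305) = 1/(801/2 - 27916215668/14615271305) = 1/(11650999883969/29230542610) = 29230542610/11650999883969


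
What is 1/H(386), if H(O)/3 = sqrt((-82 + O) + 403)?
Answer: sqrt(707)/2121 ≈ 0.012536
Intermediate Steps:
H(O) = 3*sqrt(321 + O) (H(O) = 3*sqrt((-82 + O) + 403) = 3*sqrt(321 + O))
1/H(386) = 1/(3*sqrt(321 + 386)) = 1/(3*sqrt(707)) = sqrt(707)/2121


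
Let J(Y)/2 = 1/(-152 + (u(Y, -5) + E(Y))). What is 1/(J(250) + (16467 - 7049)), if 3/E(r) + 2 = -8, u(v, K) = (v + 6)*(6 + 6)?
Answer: 29197/274977366 ≈ 0.00010618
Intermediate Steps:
u(v, K) = 72 + 12*v (u(v, K) = (6 + v)*12 = 72 + 12*v)
E(r) = -3/10 (E(r) = 3/(-2 - 8) = 3/(-10) = 3*(-⅒) = -3/10)
J(Y) = 2/(-803/10 + 12*Y) (J(Y) = 2/(-152 + ((72 + 12*Y) - 3/10)) = 2/(-152 + (717/10 + 12*Y)) = 2/(-803/10 + 12*Y))
1/(J(250) + (16467 - 7049)) = 1/(20/(-803 + 120*250) + (16467 - 7049)) = 1/(20/(-803 + 30000) + 9418) = 1/(20/29197 + 9418) = 1/(274977366/29197) = 29197/274977366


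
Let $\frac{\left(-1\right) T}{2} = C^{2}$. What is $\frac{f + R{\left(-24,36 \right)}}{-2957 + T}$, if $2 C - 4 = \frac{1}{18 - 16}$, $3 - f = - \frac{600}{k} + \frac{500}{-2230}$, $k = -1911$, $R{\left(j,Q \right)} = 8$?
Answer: $- \frac{12398488}{3371864587} \approx -0.003677$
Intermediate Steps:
$f = \frac{413403}{142051}$ ($f = 3 - \left(- \frac{600}{-1911} + \frac{500}{-2230}\right) = 3 - \left(\left(-600\right) \left(- \frac{1}{1911}\right) + 500 \left(- \frac{1}{2230}\right)\right) = 3 - \left(\frac{200}{637} - \frac{50}{223}\right) = 3 - \frac{12750}{142051} = \frac{413403}{142051} \approx 2.9102$)
$C = \frac{9}{4}$ ($C = 2 + \frac{1}{2 \left(18 - 16\right)} = 2 + \frac{1}{2 \cdot 2} = 2 + \frac{1}{2} \cdot \frac{1}{2} = 2 + \frac{1}{4} = \frac{9}{4} \approx 2.25$)
$T = - \frac{81}{8}$ ($T = - 2 \left(\frac{9}{4}\right)^{2} = \left(-2\right) \frac{81}{16} = - \frac{81}{8} \approx -10.125$)
$\frac{f + R{\left(-24,36 \right)}}{-2957 + T} = \frac{\frac{413403}{142051} + 8}{-2957 - \frac{81}{8}} = \frac{1549811}{142051 \left(- \frac{23737}{8}\right)} = \frac{1549811}{142051} \left(- \frac{8}{23737}\right) = - \frac{12398488}{3371864587}$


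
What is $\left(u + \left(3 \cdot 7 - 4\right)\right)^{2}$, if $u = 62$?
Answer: $6241$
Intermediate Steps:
$\left(u + \left(3 \cdot 7 - 4\right)\right)^{2} = \left(62 + \left(3 \cdot 7 - 4\right)\right)^{2} = \left(62 + \left(21 - 4\right)\right)^{2} = \left(62 + 17\right)^{2} = 79^{2} = 6241$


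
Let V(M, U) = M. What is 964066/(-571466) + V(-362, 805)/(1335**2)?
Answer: -859194698771/509240495925 ≈ -1.6872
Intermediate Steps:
964066/(-571466) + V(-362, 805)/(1335**2) = 964066/(-571466) - 362/(1335**2) = 964066*(-1/571466) - 362/1782225 = -482033/285733 - 362*1/1782225 = -482033/285733 - 362/1782225 = -859194698771/509240495925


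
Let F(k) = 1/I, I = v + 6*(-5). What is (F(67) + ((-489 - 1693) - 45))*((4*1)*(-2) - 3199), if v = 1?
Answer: 207120888/29 ≈ 7.1421e+6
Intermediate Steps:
I = -29 (I = 1 + 6*(-5) = 1 - 30 = -29)
F(k) = -1/29 (F(k) = 1/(-29) = -1/29)
(F(67) + ((-489 - 1693) - 45))*((4*1)*(-2) - 3199) = (-1/29 + ((-489 - 1693) - 45))*((4*1)*(-2) - 3199) = (-1/29 + (-2182 - 45))*(4*(-2) - 3199) = (-1/29 - 2227)*(-8 - 3199) = -64584/29*(-3207) = 207120888/29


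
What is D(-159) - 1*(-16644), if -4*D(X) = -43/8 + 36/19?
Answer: 10120081/608 ≈ 16645.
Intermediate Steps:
D(X) = 529/608 (D(X) = -(-43/8 + 36/19)/4 = -¼*(-529/152) = 529/608)
D(-159) - 1*(-16644) = 529/608 - 1*(-16644) = 529/608 + 16644 = 10120081/608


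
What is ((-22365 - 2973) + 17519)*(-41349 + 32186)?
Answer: 71645497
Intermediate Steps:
((-22365 - 2973) + 17519)*(-41349 + 32186) = (-25338 + 17519)*(-9163) = -7819*(-9163) = 71645497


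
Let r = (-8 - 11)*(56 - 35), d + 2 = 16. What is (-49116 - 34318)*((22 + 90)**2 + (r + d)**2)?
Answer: -13413600746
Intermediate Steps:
d = 14 (d = -2 + 16 = 14)
r = -399 (r = -19*21 = -399)
(-49116 - 34318)*((22 + 90)**2 + (r + d)**2) = (-49116 - 34318)*((22 + 90)**2 + (-399 + 14)**2) = -83434*(112**2 + (-385)**2) = -83434*(12544 + 148225) = -83434*160769 = -13413600746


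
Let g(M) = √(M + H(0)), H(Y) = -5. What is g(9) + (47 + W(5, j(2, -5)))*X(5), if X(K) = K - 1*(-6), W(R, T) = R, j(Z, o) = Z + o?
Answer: 574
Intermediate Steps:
g(M) = √(-5 + M) (g(M) = √(M - 5) = √(-5 + M))
X(K) = 6 + K (X(K) = K + 6 = 6 + K)
g(9) + (47 + W(5, j(2, -5)))*X(5) = √(-5 + 9) + (47 + 5)*(6 + 5) = √4 + 52*11 = 2 + 572 = 574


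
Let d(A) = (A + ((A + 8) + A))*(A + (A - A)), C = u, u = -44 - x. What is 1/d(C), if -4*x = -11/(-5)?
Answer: 400/2126443 ≈ 0.00018811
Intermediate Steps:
x = -11/20 (x = -(-11)/(4*(-5)) = -(-1)*(-11)/20 = -¼*11/5 = -11/20 ≈ -0.55000)
u = -869/20 (u = -44 - 1*(-11/20) = -44 + 11/20 = -869/20 ≈ -43.450)
C = -869/20 ≈ -43.450
d(A) = A*(8 + 3*A) (d(A) = (A + ((8 + A) + A))*(A + 0) = (A + (8 + 2*A))*A = (8 + 3*A)*A = A*(8 + 3*A))
1/d(C) = 1/(-869*(8 + 3*(-869/20))/20) = 1/(-869*(8 - 2607/20)/20) = 1/(-869/20*(-2447/20)) = 1/(2126443/400) = 400/2126443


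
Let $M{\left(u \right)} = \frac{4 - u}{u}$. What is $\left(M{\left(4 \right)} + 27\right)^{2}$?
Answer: $729$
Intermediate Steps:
$M{\left(u \right)} = \frac{4 - u}{u}$
$\left(M{\left(4 \right)} + 27\right)^{2} = \left(\frac{4 - 4}{4} + 27\right)^{2} = \left(\frac{1}{4} \cdot 0 + 27\right)^{2} = \left(0 + 27\right)^{2} = 27^{2} = 729$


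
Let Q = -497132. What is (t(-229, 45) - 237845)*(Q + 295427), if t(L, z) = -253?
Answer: 48025557090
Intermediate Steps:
(t(-229, 45) - 237845)*(Q + 295427) = (-253 - 237845)*(-497132 + 295427) = -238098*(-201705) = 48025557090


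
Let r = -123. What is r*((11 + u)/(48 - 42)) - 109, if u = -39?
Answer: 465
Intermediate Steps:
r*((11 + u)/(48 - 42)) - 109 = -123*(11 - 39)/(48 - 42) - 109 = -(-3444)/6 - 109 = -123*(-14/3) - 109 = 574 - 109 = 465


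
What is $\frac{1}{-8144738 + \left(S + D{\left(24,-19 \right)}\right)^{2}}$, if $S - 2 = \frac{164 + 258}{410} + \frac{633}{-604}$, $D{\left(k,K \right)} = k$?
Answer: $- \frac{15331392400}{124859825190625199} \approx -1.2279 \cdot 10^{-7}$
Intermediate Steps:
$S = \frac{245319}{123820}$ ($S = 2 + \left(\frac{164 + 258}{410} + \frac{633}{-604}\right) = 2 + \left(422 \cdot \frac{1}{410} + 633 \left(- \frac{1}{604}\right)\right) = 2 + \left(\frac{211}{205} - \frac{633}{604}\right) = 2 - \frac{2321}{123820} = \frac{245319}{123820} \approx 1.9813$)
$\frac{1}{-8144738 + \left(S + D{\left(24,-19 \right)}\right)^{2}} = \frac{1}{-8144738 + \left(\frac{245319}{123820} + 24\right)^{2}} = \frac{1}{-8144738 + \left(\frac{3216999}{123820}\right)^{2}} = \frac{1}{-8144738 + \frac{10349082566001}{15331392400}} = \frac{1}{- \frac{124859825190625199}{15331392400}} = - \frac{15331392400}{124859825190625199}$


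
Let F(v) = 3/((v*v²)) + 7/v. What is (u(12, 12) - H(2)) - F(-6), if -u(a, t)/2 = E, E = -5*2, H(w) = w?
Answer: 1381/72 ≈ 19.181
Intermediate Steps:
E = -10
u(a, t) = 20 (u(a, t) = -2*(-10) = 20)
F(v) = 3/v³ + 7/v (F(v) = 3/(v³) + 7/v = 3/v³ + 7/v)
(u(12, 12) - H(2)) - F(-6) = (20 - 1*2) - (3/(-6)³ + 7/(-6)) = (20 - 2) - (3*(-1/216) + 7*(-⅙)) = 18 - (-1/72 - 7/6) = 18 - 1*(-85/72) = 18 + 85/72 = 1381/72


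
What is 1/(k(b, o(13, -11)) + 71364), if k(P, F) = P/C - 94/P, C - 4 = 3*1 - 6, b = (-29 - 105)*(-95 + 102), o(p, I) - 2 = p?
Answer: 469/33029841 ≈ 1.4199e-5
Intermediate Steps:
o(p, I) = 2 + p
b = -938 (b = -134*7 = -938)
C = 1 (C = 4 + (3*1 - 6) = 4 + (3 - 6) = 4 - 3 = 1)
k(P, F) = P - 94/P (k(P, F) = P/1 - 94/P = P*1 - 94/P = P - 94/P)
1/(k(b, o(13, -11)) + 71364) = 1/((-938 - 94/(-938)) + 71364) = 1/((-938 - 94*(-1/938)) + 71364) = 1/((-938 + 47/469) + 71364) = 1/(-439875/469 + 71364) = 1/(33029841/469) = 469/33029841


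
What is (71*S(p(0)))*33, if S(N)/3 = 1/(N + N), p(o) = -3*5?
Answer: -2343/10 ≈ -234.30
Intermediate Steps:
p(o) = -15
S(N) = 3/(2*N) (S(N) = 3/(N + N) = 3/((2*N)) = 3*(1/(2*N)) = 3/(2*N))
(71*S(p(0)))*33 = (71*((3/2)/(-15)))*33 = (71*((3/2)*(-1/15)))*33 = (71*(-⅒))*33 = -71/10*33 = -2343/10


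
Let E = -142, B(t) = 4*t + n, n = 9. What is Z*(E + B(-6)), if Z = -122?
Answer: 19154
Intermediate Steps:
B(t) = 9 + 4*t (B(t) = 4*t + 9 = 9 + 4*t)
Z*(E + B(-6)) = -122*(-142 + (9 + 4*(-6))) = -122*(-142 + (9 - 24)) = -122*(-142 - 15) = -122*(-157) = 19154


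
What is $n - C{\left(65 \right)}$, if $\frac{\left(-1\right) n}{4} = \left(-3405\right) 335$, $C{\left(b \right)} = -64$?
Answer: $4562764$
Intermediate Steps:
$n = 4562700$ ($n = - 4 \left(\left(-3405\right) 335\right) = \left(-4\right) \left(-1140675\right) = 4562700$)
$n - C{\left(65 \right)} = 4562700 - -64 = 4562700 + 64 = 4562764$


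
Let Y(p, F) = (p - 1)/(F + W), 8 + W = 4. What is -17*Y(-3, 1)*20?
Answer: -1360/3 ≈ -453.33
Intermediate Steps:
W = -4 (W = -8 + 4 = -4)
Y(p, F) = (-1 + p)/(-4 + F) (Y(p, F) = (p - 1)/(F - 4) = (-1 + p)/(-4 + F))
-17*Y(-3, 1)*20 = -17*(-1 - 3)/(-4 + 1)*20 = -17*(-4)/(-3)*20 = -(-17)*(-4)/3*20 = -17*4/3*20 = -68/3*20 = -1360/3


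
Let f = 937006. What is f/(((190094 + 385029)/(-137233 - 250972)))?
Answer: -363750414230/575123 ≈ -6.3247e+5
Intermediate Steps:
f/(((190094 + 385029)/(-137233 - 250972))) = 937006/(((190094 + 385029)/(-137233 - 250972))) = 937006/((575123/(-388205))) = 937006/((575123*(-1/388205))) = 937006/(-575123/388205) = 937006*(-388205/575123) = -363750414230/575123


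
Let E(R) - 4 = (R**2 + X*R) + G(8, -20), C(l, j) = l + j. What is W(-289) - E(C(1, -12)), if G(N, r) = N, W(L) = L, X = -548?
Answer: -6450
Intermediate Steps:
C(l, j) = j + l
E(R) = 12 + R**2 - 548*R (E(R) = 4 + ((R**2 - 548*R) + 8) = 4 + (8 + R**2 - 548*R) = 12 + R**2 - 548*R)
W(-289) - E(C(1, -12)) = -289 - (12 + (-12 + 1)**2 - 548*(-12 + 1)) = -289 - (12 + (-11)**2 - 548*(-11)) = -289 - (12 + 121 + 6028) = -289 - 1*6161 = -289 - 6161 = -6450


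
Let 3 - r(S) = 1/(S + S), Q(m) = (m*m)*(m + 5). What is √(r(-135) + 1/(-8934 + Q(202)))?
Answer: 34*√61568992830/4867785 ≈ 1.7331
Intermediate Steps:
Q(m) = m²*(5 + m)
r(S) = 3 - 1/(2*S) (r(S) = 3 - 1/(S + S) = 3 - 1/(2*S))
√(r(-135) + 1/(-8934 + Q(202))) = √((3 - ½/(-135)) + 1/(-8934 + 202²*(5 + 202))) = √((3 - ½*(-1/135)) + 1/(-8934 + 40804*207)) = √((3 + 1/270) + 1/(-8934 + 8446428)) = √(811/270 + 1/8437494) = √(570233992/189843615) = 34*√61568992830/4867785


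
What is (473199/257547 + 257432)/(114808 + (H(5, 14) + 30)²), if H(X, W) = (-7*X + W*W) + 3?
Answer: 960888587/569007172 ≈ 1.6887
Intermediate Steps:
H(X, W) = 3 + W² - 7*X (H(X, W) = (-7*X + W²) + 3 = (W² - 7*X) + 3 = 3 + W² - 7*X)
(473199/257547 + 257432)/(114808 + (H(5, 14) + 30)²) = (473199/257547 + 257432)/(114808 + ((3 + 14² - 7*5) + 30)²) = (473199*(1/257547) + 257432)/(114808 + ((3 + 196 - 35) + 30)²) = (157733/85849 + 257432)/(114808 + (164 + 30)²) = 22100437501/(85849*(114808 + 194²)) = 22100437501/(85849*(114808 + 37636)) = (22100437501/85849)/152444 = (22100437501/85849)*(1/152444) = 960888587/569007172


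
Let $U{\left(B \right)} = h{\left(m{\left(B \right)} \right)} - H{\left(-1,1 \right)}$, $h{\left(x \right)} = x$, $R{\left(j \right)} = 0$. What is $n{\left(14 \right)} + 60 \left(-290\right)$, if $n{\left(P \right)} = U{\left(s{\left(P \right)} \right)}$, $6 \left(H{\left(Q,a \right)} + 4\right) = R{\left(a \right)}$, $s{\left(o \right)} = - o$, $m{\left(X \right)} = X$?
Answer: $-17410$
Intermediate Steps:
$H{\left(Q,a \right)} = -4$ ($H{\left(Q,a \right)} = -4 + \frac{1}{6} \cdot 0 = -4 + 0 = -4$)
$U{\left(B \right)} = 4 + B$ ($U{\left(B \right)} = B - -4 = B + 4 = 4 + B$)
$n{\left(P \right)} = 4 - P$
$n{\left(14 \right)} + 60 \left(-290\right) = \left(4 - 14\right) + 60 \left(-290\right) = \left(4 - 14\right) - 17400 = -10 - 17400 = -17410$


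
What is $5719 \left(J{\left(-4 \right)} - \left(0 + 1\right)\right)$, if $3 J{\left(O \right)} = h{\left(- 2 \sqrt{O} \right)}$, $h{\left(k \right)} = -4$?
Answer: $- \frac{40033}{3} \approx -13344.0$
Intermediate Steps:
$J{\left(O \right)} = - \frac{4}{3}$ ($J{\left(O \right)} = \frac{1}{3} \left(-4\right) = - \frac{4}{3}$)
$5719 \left(J{\left(-4 \right)} - \left(0 + 1\right)\right) = 5719 \left(- \frac{4}{3} - \left(0 + 1\right)\right) = 5719 \left(- \frac{4}{3} - 1\right) = 5719 \left(- \frac{7}{3}\right) = - \frac{40033}{3}$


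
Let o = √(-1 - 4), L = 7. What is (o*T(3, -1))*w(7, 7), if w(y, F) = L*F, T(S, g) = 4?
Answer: 196*I*√5 ≈ 438.27*I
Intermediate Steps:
w(y, F) = 7*F
o = I*√5 (o = √(-5) = I*√5 ≈ 2.2361*I)
(o*T(3, -1))*w(7, 7) = ((I*√5)*4)*(7*7) = (4*I*√5)*49 = 196*I*√5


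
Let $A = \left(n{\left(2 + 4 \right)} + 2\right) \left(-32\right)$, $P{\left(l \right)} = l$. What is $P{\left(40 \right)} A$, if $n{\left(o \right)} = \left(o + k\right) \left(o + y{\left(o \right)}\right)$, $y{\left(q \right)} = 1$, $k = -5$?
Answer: $-11520$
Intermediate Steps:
$n{\left(o \right)} = \left(1 + o\right) \left(-5 + o\right)$ ($n{\left(o \right)} = \left(o - 5\right) \left(o + 1\right) = \left(-5 + o\right) \left(1 + o\right) = \left(1 + o\right) \left(-5 + o\right)$)
$A = -288$ ($A = \left(\left(-5 + \left(2 + 4\right)^{2} - 4 \left(2 + 4\right)\right) + 2\right) \left(-32\right) = \left(\left(-5 + 6^{2} - 24\right) + 2\right) \left(-32\right) = \left(\left(-5 + 36 - 24\right) + 2\right) \left(-32\right) = \left(7 + 2\right) \left(-32\right) = 9 \left(-32\right) = -288$)
$P{\left(40 \right)} A = 40 \left(-288\right) = -11520$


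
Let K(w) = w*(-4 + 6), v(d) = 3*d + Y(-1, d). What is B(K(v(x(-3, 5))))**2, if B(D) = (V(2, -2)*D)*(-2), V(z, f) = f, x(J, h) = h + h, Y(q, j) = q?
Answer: 53824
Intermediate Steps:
x(J, h) = 2*h
v(d) = -1 + 3*d (v(d) = 3*d - 1 = -1 + 3*d)
K(w) = 2*w (K(w) = w*2 = 2*w)
B(D) = 4*D (B(D) = -2*D*(-2) = 4*D)
B(K(v(x(-3, 5))))**2 = (4*(2*(-1 + 3*(2*5))))**2 = (4*(2*(-1 + 3*10)))**2 = (4*(2*(-1 + 30)))**2 = (4*(2*29))**2 = (4*58)**2 = 232**2 = 53824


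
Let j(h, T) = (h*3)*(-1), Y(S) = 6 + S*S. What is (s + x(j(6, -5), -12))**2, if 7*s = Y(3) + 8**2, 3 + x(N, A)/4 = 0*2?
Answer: 25/49 ≈ 0.51020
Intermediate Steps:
Y(S) = 6 + S**2
j(h, T) = -3*h (j(h, T) = (3*h)*(-1) = -3*h)
x(N, A) = -12 (x(N, A) = -12 + 4*(0*2) = -12 + 4*0 = -12 + 0 = -12)
s = 79/7 (s = ((6 + 3**2) + 8**2)/7 = ((6 + 9) + 64)/7 = (15 + 64)/7 = (1/7)*79 = 79/7 ≈ 11.286)
(s + x(j(6, -5), -12))**2 = (79/7 - 12)**2 = (-5/7)**2 = 25/49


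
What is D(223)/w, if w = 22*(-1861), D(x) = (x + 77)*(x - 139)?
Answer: -12600/20471 ≈ -0.61551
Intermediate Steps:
D(x) = (-139 + x)*(77 + x) (D(x) = (77 + x)*(-139 + x) = (-139 + x)*(77 + x))
w = -40942
D(223)/w = (-10703 + 223² - 62*223)/(-40942) = (-10703 + 49729 - 13826)*(-1/40942) = 25200*(-1/40942) = -12600/20471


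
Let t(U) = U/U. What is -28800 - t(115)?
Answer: -28801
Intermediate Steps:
t(U) = 1
-28800 - t(115) = -28800 - 1*1 = -28800 - 1 = -28801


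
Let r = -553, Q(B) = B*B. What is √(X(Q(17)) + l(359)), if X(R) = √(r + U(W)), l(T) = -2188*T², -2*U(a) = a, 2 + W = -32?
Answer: √(-281991628 + 2*I*√134) ≈ 0.e-4 + 16793.0*I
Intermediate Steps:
W = -34 (W = -2 - 32 = -34)
U(a) = -a/2
Q(B) = B²
X(R) = 2*I*√134 (X(R) = √(-553 - ½*(-34)) = √(-553 + 17) = √(-536) = 2*I*√134)
√(X(Q(17)) + l(359)) = √(2*I*√134 - 2188*359²) = √(2*I*√134 - 2188*128881) = √(2*I*√134 - 281991628) = √(-281991628 + 2*I*√134)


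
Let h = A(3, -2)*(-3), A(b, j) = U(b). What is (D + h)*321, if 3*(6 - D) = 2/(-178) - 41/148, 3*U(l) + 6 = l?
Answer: 38460187/13172 ≈ 2919.8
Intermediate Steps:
U(l) = -2 + l/3
A(b, j) = -2 + b/3
h = 3 (h = (-2 + (⅓)*3)*(-3) = (-2 + 1)*(-3) = -1*(-3) = 3)
D = 240893/39516 (D = 6 - (2/(-178) - 41/148)/3 = 6 - (2*(-1/178) - 41*1/148)/3 = 6 - (-1/89 - 41/148)/3 = 6 - ⅓*(-3797/13172) = 6 + 3797/39516 = 240893/39516 ≈ 6.0961)
(D + h)*321 = (240893/39516 + 3)*321 = (359441/39516)*321 = 38460187/13172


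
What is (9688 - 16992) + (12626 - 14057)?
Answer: -8735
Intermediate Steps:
(9688 - 16992) + (12626 - 14057) = -7304 - 1431 = -8735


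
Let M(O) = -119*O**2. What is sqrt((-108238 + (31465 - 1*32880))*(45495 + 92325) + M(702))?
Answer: 6*I*sqrt(421417226) ≈ 1.2317e+5*I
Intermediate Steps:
sqrt((-108238 + (31465 - 1*32880))*(45495 + 92325) + M(702)) = sqrt((-108238 + (31465 - 1*32880))*(45495 + 92325) - 119*702**2) = sqrt((-108238 + (31465 - 32880))*137820 - 119*492804) = sqrt((-108238 - 1415)*137820 - 58643676) = sqrt(-109653*137820 - 58643676) = sqrt(-15112376460 - 58643676) = sqrt(-15171020136) = 6*I*sqrt(421417226)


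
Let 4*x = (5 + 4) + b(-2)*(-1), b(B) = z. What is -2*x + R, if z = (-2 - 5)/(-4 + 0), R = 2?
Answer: -13/8 ≈ -1.6250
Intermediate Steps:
z = 7/4 (z = -7/(-4) = -7*(-¼) = 7/4 ≈ 1.7500)
b(B) = 7/4
x = 29/16 (x = ((5 + 4) + (7/4)*(-1))/4 = (9 - 7/4)/4 = (¼)*(29/4) = 29/16 ≈ 1.8125)
-2*x + R = -2*29/16 + 2 = -29/8 + 2 = -13/8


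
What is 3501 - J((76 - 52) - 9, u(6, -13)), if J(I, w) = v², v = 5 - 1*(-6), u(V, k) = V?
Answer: 3380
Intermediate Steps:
v = 11 (v = 5 + 6 = 11)
J(I, w) = 121 (J(I, w) = 11² = 121)
3501 - J((76 - 52) - 9, u(6, -13)) = 3501 - 1*121 = 3501 - 121 = 3380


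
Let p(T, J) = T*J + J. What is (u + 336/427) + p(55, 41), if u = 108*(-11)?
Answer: 67636/61 ≈ 1108.8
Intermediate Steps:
p(T, J) = J + J*T (p(T, J) = J*T + J = J + J*T)
u = -1188
(u + 336/427) + p(55, 41) = (-1188 + 336/427) + 41*(1 + 55) = (-1188 + 336*(1/427)) + 41*56 = (-1188 + 48/61) + 2296 = -72420/61 + 2296 = 67636/61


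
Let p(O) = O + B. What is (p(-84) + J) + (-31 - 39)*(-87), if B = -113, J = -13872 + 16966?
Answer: 8987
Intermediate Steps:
J = 3094
p(O) = -113 + O (p(O) = O - 113 = -113 + O)
(p(-84) + J) + (-31 - 39)*(-87) = ((-113 - 84) + 3094) + (-31 - 39)*(-87) = (-197 + 3094) - 70*(-87) = 2897 + 6090 = 8987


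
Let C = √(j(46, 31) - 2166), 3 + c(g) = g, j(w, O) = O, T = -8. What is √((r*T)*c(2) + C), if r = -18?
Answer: √(-144 + I*√2135) ≈ 1.9015 + 12.15*I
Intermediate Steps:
c(g) = -3 + g
C = I*√2135 (C = √(31 - 2166) = √(-2135) = I*√2135 ≈ 46.206*I)
√((r*T)*c(2) + C) = √((-18*(-8))*(-3 + 2) + I*√2135) = √(144*(-1) + I*√2135) = √(-144 + I*√2135)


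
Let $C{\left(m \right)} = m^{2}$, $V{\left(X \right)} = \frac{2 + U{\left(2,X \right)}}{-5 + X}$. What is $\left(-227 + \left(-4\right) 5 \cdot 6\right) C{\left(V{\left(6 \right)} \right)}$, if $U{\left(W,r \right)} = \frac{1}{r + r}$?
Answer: $- \frac{216875}{144} \approx -1506.1$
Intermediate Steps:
$U{\left(W,r \right)} = \frac{1}{2 r}$
$V{\left(X \right)} = \frac{2 + \frac{1}{2 X}}{-5 + X}$
$\left(-227 + \left(-4\right) 5 \cdot 6\right) C{\left(V{\left(6 \right)} \right)} = \left(-227 + \left(-4\right) 5 \cdot 6\right) \left(\frac{1 + 4 \cdot 6}{2 \cdot 6 \left(-5 + 6\right)}\right)^{2} = \left(-227 - 120\right) \left(\frac{1}{2} \cdot \frac{1}{6} \cdot 1^{-1} \left(1 + 24\right)\right)^{2} = \left(-227 - 120\right) \left(\frac{1}{2} \cdot \frac{1}{6} \cdot 1 \cdot 25\right)^{2} = - 347 \left(\frac{25}{12}\right)^{2} = \left(-347\right) \frac{625}{144} = - \frac{216875}{144}$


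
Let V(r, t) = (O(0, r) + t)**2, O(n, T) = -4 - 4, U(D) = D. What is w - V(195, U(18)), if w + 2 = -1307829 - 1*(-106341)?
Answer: -1201590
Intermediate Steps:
O(n, T) = -8
V(r, t) = (-8 + t)**2
w = -1201490 (w = -2 + (-1307829 - 1*(-106341)) = -2 + (-1307829 + 106341) = -2 - 1201488 = -1201490)
w - V(195, U(18)) = -1201490 - (-8 + 18)**2 = -1201490 - 1*10**2 = -1201490 - 1*100 = -1201490 - 100 = -1201590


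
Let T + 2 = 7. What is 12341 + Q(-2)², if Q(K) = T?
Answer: 12366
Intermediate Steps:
T = 5 (T = -2 + 7 = 5)
Q(K) = 5
12341 + Q(-2)² = 12341 + 5² = 12341 + 25 = 12366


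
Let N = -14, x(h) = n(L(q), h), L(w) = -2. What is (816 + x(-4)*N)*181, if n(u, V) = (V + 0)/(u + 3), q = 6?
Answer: 157832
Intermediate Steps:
n(u, V) = V/(3 + u)
x(h) = h (x(h) = h/(3 - 2) = h/1 = h*1 = h)
(816 + x(-4)*N)*181 = (816 - 4*(-14))*181 = (816 + 56)*181 = 872*181 = 157832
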